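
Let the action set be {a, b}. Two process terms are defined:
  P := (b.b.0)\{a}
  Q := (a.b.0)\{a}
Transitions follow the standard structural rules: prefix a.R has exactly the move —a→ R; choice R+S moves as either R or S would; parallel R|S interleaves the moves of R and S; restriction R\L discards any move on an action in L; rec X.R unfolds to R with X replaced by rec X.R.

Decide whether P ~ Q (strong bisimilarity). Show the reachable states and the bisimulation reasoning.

not bisimilar

P's transition system — 3 states:
  s0 = (b.b.0)\{a} has moves -b-> s1
  s1 = (b.0)\{a} has moves -b-> s2
  s2 = 0\{a} has moves deadlocked
Q's transition system — 1 states:
  t0 = (a.b.0)\{a} has moves deadlocked
Coarsest stable partition (strong bisimilarity classes):
  B0 = {s0}
  B1 = {s1}
  B2 = {s2, t0}
s0 ∈ B0, t0 ∈ B2 → different blocks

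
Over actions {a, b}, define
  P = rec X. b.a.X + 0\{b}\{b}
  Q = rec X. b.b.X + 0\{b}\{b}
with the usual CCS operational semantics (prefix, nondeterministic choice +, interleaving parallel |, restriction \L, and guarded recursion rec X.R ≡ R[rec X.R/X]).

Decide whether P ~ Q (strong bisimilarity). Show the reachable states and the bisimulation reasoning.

P ≁ Q

P's transition system — 2 states:
  s0 = rec X. b.a.X + 0\{b}\{b} | ··b··> s1
  s1 = a.(rec X. b.a.X + 0\{b}\{b}) | ··a··> s0
Q's transition system — 2 states:
  t0 = rec X. b.b.X + 0\{b}\{b} | ··b··> t1
  t1 = b.(rec X. b.b.X + 0\{b}\{b}) | ··b··> t0
Coarsest stable partition (strong bisimilarity classes):
  B0 = {s0}
  B1 = {s1}
  B2 = {t0, t1}
s0 ∈ B0, t0 ∈ B2 → different blocks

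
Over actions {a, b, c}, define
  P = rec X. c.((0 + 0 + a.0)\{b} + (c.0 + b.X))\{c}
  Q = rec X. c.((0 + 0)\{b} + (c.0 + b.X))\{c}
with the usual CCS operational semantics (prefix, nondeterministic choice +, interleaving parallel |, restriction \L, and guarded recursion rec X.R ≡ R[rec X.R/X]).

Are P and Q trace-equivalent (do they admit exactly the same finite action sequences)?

NO — witness ⟨ca⟩

Reachable graph of P (4 states):
  u0 = rec X. c.((0 + 0 + a.0)\{b} + (c.0 + b.X))\{c} → -c-> u1
  u1 = ((0 + 0 + a.0)\{b} + (c.0 + b.(rec X. c.((0 + 0 + a.0)\{b} + (c.0 + b.X))\{c})))\{c} → -a-> u2, -b-> u3
  u2 = 0\{b}\{c} → (no moves)
  u3 = (rec X. c.((0 + 0 + a.0)\{b} + (c.0 + b.X))\{c})\{c} → (no moves)
Reachable graph of Q (3 states):
  v0 = rec X. c.((0 + 0)\{b} + (c.0 + b.X))\{c} → -c-> v1
  v1 = ((0 + 0)\{b} + (c.0 + b.(rec X. c.((0 + 0)\{b} + (c.0 + b.X))\{c})))\{c} → -b-> v2
  v2 = (rec X. c.((0 + 0)\{b} + (c.0 + b.X))\{c})\{c} → (no moves)
Run σ = ⟨ca⟩ on P: start {u0}
  [1] c ⇒ {u1}
  [2] a ⇒ {u2}
  P completes σ.
Run σ = ⟨ca⟩ on Q: start {v0}
  [1] c ⇒ {v1}
  [2] a ⇒ ∅ (Q stuck)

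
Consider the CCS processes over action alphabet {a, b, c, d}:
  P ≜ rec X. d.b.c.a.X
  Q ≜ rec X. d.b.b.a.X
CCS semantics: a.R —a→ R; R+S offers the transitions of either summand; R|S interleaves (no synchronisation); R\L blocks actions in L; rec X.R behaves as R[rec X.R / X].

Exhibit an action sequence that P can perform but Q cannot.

Reachable graph of P (4 states):
  m0 = rec X. d.b.c.a.X | -d-> m1
  m1 = b.c.a.(rec X. d.b.c.a.X) | -b-> m2
  m2 = c.a.(rec X. d.b.c.a.X) | -c-> m3
  m3 = a.(rec X. d.b.c.a.X) | -a-> m0
Reachable graph of Q (4 states):
  n0 = rec X. d.b.b.a.X | -d-> n1
  n1 = b.b.a.(rec X. d.b.b.a.X) | -b-> n2
  n2 = b.a.(rec X. d.b.b.a.X) | -b-> n3
  n3 = a.(rec X. d.b.b.a.X) | -a-> n0
Trace ⟨dbc⟩ through P, begin at {m0}:
  after d @ step 1: {m1}
  after b @ step 2: {m2}
  after c @ step 3: {m3}
  P completes σ.
Trace ⟨dbc⟩ through Q, begin at {n0}:
  after d @ step 1: {n1}
  after b @ step 2: {n2}
  after c @ step 3: no successor for Q

dbc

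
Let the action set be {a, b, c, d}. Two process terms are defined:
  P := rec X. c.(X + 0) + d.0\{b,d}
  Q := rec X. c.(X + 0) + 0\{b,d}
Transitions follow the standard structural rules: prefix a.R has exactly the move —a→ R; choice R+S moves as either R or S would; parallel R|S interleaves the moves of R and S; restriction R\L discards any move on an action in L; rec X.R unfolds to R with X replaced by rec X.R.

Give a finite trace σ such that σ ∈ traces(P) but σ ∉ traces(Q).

d

Reachable graph of P (3 states):
  u0 = rec X. c.(X + 0) + d.0\{b,d} → ··c··> u1, ··d··> u2
  u1 = (rec X. c.(X + 0) + d.0\{b,d}) + 0 → ··c··> u1, ··d··> u2
  u2 = 0\{b,d} → ·
Reachable graph of Q (2 states):
  v0 = rec X. c.(X + 0) + 0\{b,d} → ··c··> v1
  v1 = (rec X. c.(X + 0) + 0\{b,d}) + 0 → ··c··> v1
Executing d from P (initial set {u0}):
  [1] d ⇒ {u2}
  ✓ P
Executing d from Q (initial set {v0}):
  [1] d ⇒ ∅ (Q stuck)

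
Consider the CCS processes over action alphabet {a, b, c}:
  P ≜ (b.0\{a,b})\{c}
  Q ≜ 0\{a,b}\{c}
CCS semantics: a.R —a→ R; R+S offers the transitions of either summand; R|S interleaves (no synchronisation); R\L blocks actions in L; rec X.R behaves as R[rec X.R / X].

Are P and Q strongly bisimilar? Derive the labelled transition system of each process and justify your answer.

LTS(P): 2 reachable states
  m0 = (b.0\{a,b})\{c} → --b--▸ m1
  m1 = 0\{a,b}\{c} → stopped
LTS(Q): 1 reachable states
  n0 = 0\{a,b}\{c} → stopped
Bisimilarity quotient blocks:
  B0 = {m0}
  B1 = {m1, n0}
m0 ∈ B0, n0 ∈ B1 → different blocks

not bisimilar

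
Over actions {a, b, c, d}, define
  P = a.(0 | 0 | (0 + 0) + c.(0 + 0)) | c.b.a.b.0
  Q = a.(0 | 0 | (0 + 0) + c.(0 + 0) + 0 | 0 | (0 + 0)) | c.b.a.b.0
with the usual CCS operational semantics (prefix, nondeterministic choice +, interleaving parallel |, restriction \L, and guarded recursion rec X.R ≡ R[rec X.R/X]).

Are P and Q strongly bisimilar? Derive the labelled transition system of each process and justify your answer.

bisimilar

Reachable graph of P (15 states):
  s0 = a.(0 | 0 | (0 + 0) + c.(0 + 0)) | c.b.a.b.0 ⊢ -a-> s1, -c-> s2
  s1 = (0 | 0 | (0 + 0) + c.(0 + 0)) | c.b.a.b.0 ⊢ -c-> s3, -c-> s4
  s2 = a.(0 | 0 | (0 + 0) + c.(0 + 0)) | b.a.b.0 ⊢ -a-> s4, -b-> s5
  s3 = (0 + 0) | c.b.a.b.0 ⊢ -c-> s6
  s4 = (0 | 0 | (0 + 0) + c.(0 + 0)) | b.a.b.0 ⊢ -b-> s7, -c-> s6
  s5 = a.(0 | 0 | (0 + 0) + c.(0 + 0)) | a.b.0 ⊢ -a-> s7, -a-> s8
  s6 = (0 + 0) | b.a.b.0 ⊢ -b-> s9
  s7 = (0 | 0 | (0 + 0) + c.(0 + 0)) | a.b.0 ⊢ -a-> s10, -c-> s9
  s8 = a.(0 | 0 | (0 + 0) + c.(0 + 0)) | b.0 ⊢ -a-> s10, -b-> s11
  s9 = (0 + 0) | a.b.0 ⊢ -a-> s12
  s10 = (0 | 0 | (0 + 0) + c.(0 + 0)) | b.0 ⊢ -b-> s13, -c-> s12
  s11 = a.(0 | 0 | (0 + 0) + c.(0 + 0)) | 0 ⊢ -a-> s13
  s12 = (0 + 0) | b.0 ⊢ -b-> s14
  s13 = (0 | 0 | (0 + 0) + c.(0 + 0)) | 0 ⊢ -c-> s14
  s14 = (0 + 0) | 0 ⊢ deadlocked
Reachable graph of Q (15 states):
  t0 = a.(0 | 0 | (0 + 0) + c.(0 + 0) + 0 | 0 | (0 + 0)) | c.b.a.b.0 ⊢ -a-> t1, -c-> t2
  t1 = (0 | 0 | (0 + 0) + c.(0 + 0) + 0 | 0 | (0 + 0)) | c.b.a.b.0 ⊢ -c-> t3, -c-> t4
  t2 = a.(0 | 0 | (0 + 0) + c.(0 + 0) + 0 | 0 | (0 + 0)) | b.a.b.0 ⊢ -a-> t4, -b-> t5
  t3 = (0 + 0) | c.b.a.b.0 ⊢ -c-> t6
  t4 = (0 | 0 | (0 + 0) + c.(0 + 0) + 0 | 0 | (0 + 0)) | b.a.b.0 ⊢ -b-> t7, -c-> t6
  t5 = a.(0 | 0 | (0 + 0) + c.(0 + 0) + 0 | 0 | (0 + 0)) | a.b.0 ⊢ -a-> t7, -a-> t8
  t6 = (0 + 0) | b.a.b.0 ⊢ -b-> t9
  t7 = (0 | 0 | (0 + 0) + c.(0 + 0) + 0 | 0 | (0 + 0)) | a.b.0 ⊢ -a-> t10, -c-> t9
  t8 = a.(0 | 0 | (0 + 0) + c.(0 + 0) + 0 | 0 | (0 + 0)) | b.0 ⊢ -a-> t10, -b-> t11
  t9 = (0 + 0) | a.b.0 ⊢ -a-> t12
  t10 = (0 | 0 | (0 + 0) + c.(0 + 0) + 0 | 0 | (0 + 0)) | b.0 ⊢ -b-> t13, -c-> t12
  t11 = a.(0 | 0 | (0 + 0) + c.(0 + 0) + 0 | 0 | (0 + 0)) | 0 ⊢ -a-> t13
  t12 = (0 + 0) | b.0 ⊢ -b-> t14
  t13 = (0 | 0 | (0 + 0) + c.(0 + 0) + 0 | 0 | (0 + 0)) | 0 ⊢ -c-> t14
  t14 = (0 + 0) | 0 ⊢ deadlocked
Partition-refinement fixed point:
  B0 = {s0, t0}
  B1 = {s1, t1}
  B2 = {s3, t3}
  B3 = {s6, t6}
  B4 = {s9, t9}
  B5 = {s12, t12}
  B6 = {s14, t14}
  B7 = {s4, t4}
  B8 = {s7, t7}
  B9 = {s10, t10}
  B10 = {s13, t13}
  B11 = {s2, t2}
  B12 = {s5, t5}
  B13 = {s8, t8}
  B14 = {s11, t11}
s0 ∈ B0, t0 ∈ B0 → same block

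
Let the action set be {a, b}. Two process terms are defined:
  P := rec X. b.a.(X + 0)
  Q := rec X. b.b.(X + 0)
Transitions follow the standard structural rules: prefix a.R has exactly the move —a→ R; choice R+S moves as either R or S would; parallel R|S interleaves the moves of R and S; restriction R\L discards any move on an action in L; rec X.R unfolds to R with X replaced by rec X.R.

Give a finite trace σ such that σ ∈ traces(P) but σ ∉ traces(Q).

P's transition system — 3 states:
  u0 = rec X. b.a.(X + 0) :: ··b··> u1
  u1 = a.((rec X. b.a.(X + 0)) + 0) :: ··a··> u2
  u2 = (rec X. b.a.(X + 0)) + 0 :: ··b··> u1
Q's transition system — 3 states:
  v0 = rec X. b.b.(X + 0) :: ··b··> v1
  v1 = b.((rec X. b.b.(X + 0)) + 0) :: ··b··> v2
  v2 = (rec X. b.b.(X + 0)) + 0 :: ··b··> v1
Trace ⟨ba⟩ through P, begin at {u0}:
  step 1 (b): {u1}
  step 2 (a): {u2}
  — P admits the full trace.
Trace ⟨ba⟩ through Q, begin at {v0}:
  step 1 (b): {v1}
  step 2 (a): no successor for Q

ba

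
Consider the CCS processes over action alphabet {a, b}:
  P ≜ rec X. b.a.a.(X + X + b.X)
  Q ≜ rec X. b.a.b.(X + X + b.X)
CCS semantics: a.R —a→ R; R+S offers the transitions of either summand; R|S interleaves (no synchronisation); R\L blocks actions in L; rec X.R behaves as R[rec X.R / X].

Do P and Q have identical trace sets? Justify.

Reachable graph of P (4 states):
  p0 = rec X. b.a.a.(X + X + b.X) → —b→ p1
  p1 = a.a.((rec X. b.a.a.(X + X + b.X)) + (rec X. b.a.a.(X + X + b.X)) + b.(rec X. b.a.a.(X + X + b.X))) → —a→ p2
  p2 = a.((rec X. b.a.a.(X + X + b.X)) + (rec X. b.a.a.(X + X + b.X)) + b.(rec X. b.a.a.(X + X + b.X))) → —a→ p3
  p3 = (rec X. b.a.a.(X + X + b.X)) + (rec X. b.a.a.(X + X + b.X)) + b.(rec X. b.a.a.(X + X + b.X)) → —b→ p0, —b→ p1
Reachable graph of Q (4 states):
  q0 = rec X. b.a.b.(X + X + b.X) → —b→ q1
  q1 = a.b.((rec X. b.a.b.(X + X + b.X)) + (rec X. b.a.b.(X + X + b.X)) + b.(rec X. b.a.b.(X + X + b.X))) → —a→ q2
  q2 = b.((rec X. b.a.b.(X + X + b.X)) + (rec X. b.a.b.(X + X + b.X)) + b.(rec X. b.a.b.(X + X + b.X))) → —b→ q3
  q3 = (rec X. b.a.b.(X + X + b.X)) + (rec X. b.a.b.(X + X + b.X)) + b.(rec X. b.a.b.(X + X + b.X)) → —b→ q0, —b→ q1
Trace ⟨baa⟩ through P, begin at {p0}:
  [1] b ⇒ {p1}
  [2] a ⇒ {p2}
  [3] a ⇒ {p3}
  ✓ P
Trace ⟨baa⟩ through Q, begin at {q0}:
  [1] b ⇒ {q1}
  [2] a ⇒ {q2}
  [3] a ⇒ ∅  — Q cannot continue

NO — witness ⟨baa⟩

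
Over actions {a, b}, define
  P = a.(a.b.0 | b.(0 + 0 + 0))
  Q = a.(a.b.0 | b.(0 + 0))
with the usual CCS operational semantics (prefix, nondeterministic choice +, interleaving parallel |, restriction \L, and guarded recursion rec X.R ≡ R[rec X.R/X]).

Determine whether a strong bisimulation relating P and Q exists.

bisimilar

P's transition system — 7 states:
  s0 = a.(a.b.0 | b.(0 + 0 + 0)) :: -a-> s1
  s1 = a.b.0 | b.(0 + 0 + 0) :: -a-> s2, -b-> s3
  s2 = b.0 | b.(0 + 0 + 0) :: -b-> s4, -b-> s5
  s3 = a.b.0 | (0 + 0 + 0) :: -a-> s5
  s4 = 0 | b.(0 + 0 + 0) :: -b-> s6
  s5 = b.0 | (0 + 0 + 0) :: -b-> s6
  s6 = 0 | (0 + 0 + 0) :: ·
Q's transition system — 7 states:
  t0 = a.(a.b.0 | b.(0 + 0)) :: -a-> t1
  t1 = a.b.0 | b.(0 + 0) :: -a-> t2, -b-> t3
  t2 = b.0 | b.(0 + 0) :: -b-> t4, -b-> t5
  t3 = a.b.0 | (0 + 0) :: -a-> t5
  t4 = 0 | b.(0 + 0) :: -b-> t6
  t5 = b.0 | (0 + 0) :: -b-> t6
  t6 = 0 | (0 + 0) :: ·
Bisimilarity quotient blocks:
  B0 = {s0, t0}
  B1 = {s1, t1}
  B2 = {s2, t2}
  B3 = {s4, s5, t4, t5}
  B4 = {s6, t6}
  B5 = {s3, t3}
s0 ∈ B0, t0 ∈ B0 → same block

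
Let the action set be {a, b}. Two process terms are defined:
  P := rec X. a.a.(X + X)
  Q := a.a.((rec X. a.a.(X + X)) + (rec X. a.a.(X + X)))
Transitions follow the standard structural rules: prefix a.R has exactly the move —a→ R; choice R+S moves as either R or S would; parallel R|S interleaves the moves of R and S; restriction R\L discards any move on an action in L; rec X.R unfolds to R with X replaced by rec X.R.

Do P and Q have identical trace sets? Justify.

P's transition system — 3 states:
  s0 = rec X. a.a.(X + X) | --a--▸ s1
  s1 = a.((rec X. a.a.(X + X)) + (rec X. a.a.(X + X))) | --a--▸ s2
  s2 = (rec X. a.a.(X + X)) + (rec X. a.a.(X + X)) | --a--▸ s1
Q's transition system — 3 states:
  t0 = a.a.((rec X. a.a.(X + X)) + (rec X. a.a.(X + X))) | --a--▸ t1
  t1 = a.((rec X. a.a.(X + X)) + (rec X. a.a.(X + X))) | --a--▸ t2
  t2 = (rec X. a.a.(X + X)) + (rec X. a.a.(X + X)) | --a--▸ t1
Bisimilarity quotient blocks:
  B0 = {s0, s1, s2, t0, t1, t2}
s0 ∈ B0, t0 ∈ B0 → same block
Bisimilar ⇒ trace-equivalent.

YES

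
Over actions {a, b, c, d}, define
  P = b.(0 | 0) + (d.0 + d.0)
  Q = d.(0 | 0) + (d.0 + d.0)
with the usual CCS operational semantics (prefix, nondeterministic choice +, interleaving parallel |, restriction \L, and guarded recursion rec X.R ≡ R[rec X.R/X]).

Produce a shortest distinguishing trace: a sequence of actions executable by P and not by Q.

LTS(P): 3 reachable states
  s0 = b.(0 | 0) + (d.0 + d.0) | --b--▸ s1, --d--▸ s2
  s1 = 0 | 0 | ∅
  s2 = 0 | ∅
LTS(Q): 3 reachable states
  t0 = d.(0 | 0) + (d.0 + d.0) | --d--▸ t1, --d--▸ t2
  t1 = 0 | ∅
  t2 = 0 | 0 | ∅
Trace ⟨b⟩ through P, begin at {s0}:
  [1] b ⇒ {s1}
  P completes σ.
Trace ⟨b⟩ through Q, begin at {t0}:
  [1] b ⇒ ∅  — Q cannot continue

b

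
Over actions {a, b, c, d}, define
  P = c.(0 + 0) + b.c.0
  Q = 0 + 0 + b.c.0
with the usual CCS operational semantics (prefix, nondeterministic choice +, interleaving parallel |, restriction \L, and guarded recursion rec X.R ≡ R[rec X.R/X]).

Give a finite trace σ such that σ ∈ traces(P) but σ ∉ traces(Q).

c

LTS(P): 4 reachable states
  u0 = c.(0 + 0) + b.c.0 :: ··b··> u1, ··c··> u2
  u1 = c.0 :: ··c··> u3
  u2 = 0 + 0 :: ∅
  u3 = 0 :: ∅
LTS(Q): 3 reachable states
  v0 = 0 + 0 + b.c.0 :: ··b··> v1
  v1 = c.0 :: ··c··> v2
  v2 = 0 :: ∅
Run σ = ⟨c⟩ on P: start {u0}
  after c @ step 1: {u2}
  P completes σ.
Run σ = ⟨c⟩ on Q: start {v0}
  after c @ step 1: no successor for Q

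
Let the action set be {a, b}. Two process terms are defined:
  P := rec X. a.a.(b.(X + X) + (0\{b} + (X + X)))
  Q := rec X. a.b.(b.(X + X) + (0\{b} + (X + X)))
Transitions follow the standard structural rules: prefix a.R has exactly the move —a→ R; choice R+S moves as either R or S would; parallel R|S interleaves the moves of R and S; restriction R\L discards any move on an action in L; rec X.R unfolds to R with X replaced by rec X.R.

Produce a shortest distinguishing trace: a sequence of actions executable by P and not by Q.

Reachable graph of P (4 states):
  u0 = rec X. a.a.(b.(X + X) + (0\{b} + (X + X))) | =a=> u1
  u1 = a.(b.((rec X. a.a.(b.(X + X) + (0\{b} + (X + X)))) + (rec X. a.a.(b.(X + X) + (0\{b} + (X + X))))) + (0\{b} + ((rec X. a.a.(b.(X + X) + (0\{b} + (X + X)))) + (rec X. a.a.(b.(X + X) + (0\{b} + (X + X))))))) | =a=> u2
  u2 = b.((rec X. a.a.(b.(X + X) + (0\{b} + (X + X)))) + (rec X. a.a.(b.(X + X) + (0\{b} + (X + X))))) + (0\{b} + ((rec X. a.a.(b.(X + X) + (0\{b} + (X + X)))) + (rec X. a.a.(b.(X + X) + (0\{b} + (X + X)))))) | =a=> u1, =b=> u3
  u3 = (rec X. a.a.(b.(X + X) + (0\{b} + (X + X)))) + (rec X. a.a.(b.(X + X) + (0\{b} + (X + X)))) | =a=> u1
Reachable graph of Q (4 states):
  v0 = rec X. a.b.(b.(X + X) + (0\{b} + (X + X))) | =a=> v1
  v1 = b.(b.((rec X. a.b.(b.(X + X) + (0\{b} + (X + X)))) + (rec X. a.b.(b.(X + X) + (0\{b} + (X + X))))) + (0\{b} + ((rec X. a.b.(b.(X + X) + (0\{b} + (X + X)))) + (rec X. a.b.(b.(X + X) + (0\{b} + (X + X))))))) | =b=> v2
  v2 = b.((rec X. a.b.(b.(X + X) + (0\{b} + (X + X)))) + (rec X. a.b.(b.(X + X) + (0\{b} + (X + X))))) + (0\{b} + ((rec X. a.b.(b.(X + X) + (0\{b} + (X + X)))) + (rec X. a.b.(b.(X + X) + (0\{b} + (X + X)))))) | =a=> v1, =b=> v3
  v3 = (rec X. a.b.(b.(X + X) + (0\{b} + (X + X)))) + (rec X. a.b.(b.(X + X) + (0\{b} + (X + X)))) | =a=> v1
Trace ⟨aa⟩ through P, begin at {u0}:
  after a @ step 1: {u1}
  after a @ step 2: {u2}
  P completes σ.
Trace ⟨aa⟩ through Q, begin at {v0}:
  after a @ step 1: {v1}
  after a @ step 2: ∅  — Q cannot continue

aa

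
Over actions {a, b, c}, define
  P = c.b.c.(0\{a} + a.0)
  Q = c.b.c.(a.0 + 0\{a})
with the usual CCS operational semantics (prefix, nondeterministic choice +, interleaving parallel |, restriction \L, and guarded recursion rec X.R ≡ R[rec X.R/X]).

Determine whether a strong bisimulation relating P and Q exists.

Reachable graph of P (5 states):
  s0 = c.b.c.(0\{a} + a.0) :: --c--▸ s1
  s1 = b.c.(0\{a} + a.0) :: --b--▸ s2
  s2 = c.(0\{a} + a.0) :: --c--▸ s3
  s3 = 0\{a} + a.0 :: --a--▸ s4
  s4 = 0 :: deadlocked
Reachable graph of Q (5 states):
  t0 = c.b.c.(a.0 + 0\{a}) :: --c--▸ t1
  t1 = b.c.(a.0 + 0\{a}) :: --b--▸ t2
  t2 = c.(a.0 + 0\{a}) :: --c--▸ t3
  t3 = a.0 + 0\{a} :: --a--▸ t4
  t4 = 0 :: deadlocked
Coarsest stable partition (strong bisimilarity classes):
  B0 = {s0, t0}
  B1 = {s1, t1}
  B2 = {s2, t2}
  B3 = {s3, t3}
  B4 = {s4, t4}
s0 ∈ B0, t0 ∈ B0 → same block

P ~ Q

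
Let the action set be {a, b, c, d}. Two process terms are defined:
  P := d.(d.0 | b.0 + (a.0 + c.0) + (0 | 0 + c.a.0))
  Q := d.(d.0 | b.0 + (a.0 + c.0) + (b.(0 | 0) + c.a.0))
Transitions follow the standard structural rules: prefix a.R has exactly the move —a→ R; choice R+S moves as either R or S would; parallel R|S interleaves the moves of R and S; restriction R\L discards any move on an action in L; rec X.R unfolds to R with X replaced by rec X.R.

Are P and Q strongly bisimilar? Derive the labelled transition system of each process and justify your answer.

Reachable graph of P (7 states):
  u0 = d.(d.0 | b.0 + (a.0 + c.0) + (0 | 0 + c.a.0)) | =d=> u1
  u1 = d.0 | b.0 + (a.0 + c.0) + (0 | 0 + c.a.0) | =a=> u2, =b=> u3, =c=> u2, =c=> u4, =d=> u5
  u2 = 0 | (no moves)
  u3 = d.0 | 0 | =d=> u6
  u4 = a.0 | =a=> u2
  u5 = 0 | b.0 | =b=> u6
  u6 = 0 | 0 | (no moves)
Reachable graph of Q (7 states):
  v0 = d.(d.0 | b.0 + (a.0 + c.0) + (b.(0 | 0) + c.a.0)) | =d=> v1
  v1 = d.0 | b.0 + (a.0 + c.0) + (b.(0 | 0) + c.a.0) | =a=> v2, =b=> v3, =b=> v4, =c=> v2, =c=> v5, =d=> v6
  v2 = 0 | (no moves)
  v3 = 0 | 0 | (no moves)
  v4 = d.0 | 0 | =d=> v3
  v5 = a.0 | =a=> v2
  v6 = 0 | b.0 | =b=> v3
Bisimilarity quotient blocks:
  B0 = {u0}
  B1 = {u1}
  B2 = {u2, u6, v2, v3}
  B3 = {u5, v6}
  B4 = {u4, v5}
  B5 = {u3, v4}
  B6 = {v0}
  B7 = {v1}
u0 ∈ B0, v0 ∈ B6 → different blocks

P ≁ Q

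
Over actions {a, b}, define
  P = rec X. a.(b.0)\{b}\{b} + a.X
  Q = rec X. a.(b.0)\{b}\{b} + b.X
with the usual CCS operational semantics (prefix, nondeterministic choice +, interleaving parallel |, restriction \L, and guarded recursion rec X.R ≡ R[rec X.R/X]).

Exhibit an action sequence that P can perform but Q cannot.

LTS(P): 2 reachable states
  p0 = rec X. a.(b.0)\{b}\{b} + a.X has moves =a=> p0, =a=> p1
  p1 = (b.0)\{b}\{b} has moves ·
LTS(Q): 2 reachable states
  q0 = rec X. a.(b.0)\{b}\{b} + b.X has moves =a=> q1, =b=> q0
  q1 = (b.0)\{b}\{b} has moves ·
Executing aa from P (initial set {p0}):
  step 1 (a): {p0, p1}
  step 2 (a): {p0, p1}
  P completes σ.
Executing aa from Q (initial set {q0}):
  step 1 (a): {q1}
  step 2 (a): no successor for Q

aa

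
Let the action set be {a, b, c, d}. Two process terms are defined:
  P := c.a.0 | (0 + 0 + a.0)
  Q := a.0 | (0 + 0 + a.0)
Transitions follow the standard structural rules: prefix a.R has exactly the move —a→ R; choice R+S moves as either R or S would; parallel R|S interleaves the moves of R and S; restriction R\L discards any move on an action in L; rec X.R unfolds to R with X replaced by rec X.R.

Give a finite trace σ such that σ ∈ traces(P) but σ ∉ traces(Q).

P's transition system — 6 states:
  s0 = c.a.0 | (0 + 0 + a.0) has moves =a=> s1, =c=> s2
  s1 = c.a.0 | 0 has moves =c=> s3
  s2 = a.0 | (0 + 0 + a.0) has moves =a=> s3, =a=> s4
  s3 = a.0 | 0 has moves =a=> s5
  s4 = 0 | (0 + 0 + a.0) has moves =a=> s5
  s5 = 0 | 0 has moves deadlocked
Q's transition system — 4 states:
  t0 = a.0 | (0 + 0 + a.0) has moves =a=> t1, =a=> t2
  t1 = 0 | (0 + 0 + a.0) has moves =a=> t3
  t2 = a.0 | 0 has moves =a=> t3
  t3 = 0 | 0 has moves deadlocked
Executing c from P (initial set {s0}):
  after c @ step 1: {s2}
  P completes σ.
Executing c from Q (initial set {t0}):
  after c @ step 1: no successor for Q

c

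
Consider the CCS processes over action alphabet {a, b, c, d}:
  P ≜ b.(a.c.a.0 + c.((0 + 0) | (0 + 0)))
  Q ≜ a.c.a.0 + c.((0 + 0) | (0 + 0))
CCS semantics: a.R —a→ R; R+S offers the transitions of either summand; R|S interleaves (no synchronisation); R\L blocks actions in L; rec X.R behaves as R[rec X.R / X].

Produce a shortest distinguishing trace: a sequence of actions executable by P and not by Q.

b

P's transition system — 6 states:
  u0 = b.(a.c.a.0 + c.((0 + 0) | (0 + 0))) → —b→ u1
  u1 = a.c.a.0 + c.((0 + 0) | (0 + 0)) → —a→ u2, —c→ u3
  u2 = c.a.0 → —c→ u4
  u3 = (0 + 0) | (0 + 0) → (no moves)
  u4 = a.0 → —a→ u5
  u5 = 0 → (no moves)
Q's transition system — 5 states:
  v0 = a.c.a.0 + c.((0 + 0) | (0 + 0)) → —a→ v1, —c→ v2
  v1 = c.a.0 → —c→ v3
  v2 = (0 + 0) | (0 + 0) → (no moves)
  v3 = a.0 → —a→ v4
  v4 = 0 → (no moves)
Trace ⟨b⟩ through P, begin at {u0}:
  after b @ step 1: {u1}
  — P admits the full trace.
Trace ⟨b⟩ through Q, begin at {v0}:
  after b @ step 1: no successor for Q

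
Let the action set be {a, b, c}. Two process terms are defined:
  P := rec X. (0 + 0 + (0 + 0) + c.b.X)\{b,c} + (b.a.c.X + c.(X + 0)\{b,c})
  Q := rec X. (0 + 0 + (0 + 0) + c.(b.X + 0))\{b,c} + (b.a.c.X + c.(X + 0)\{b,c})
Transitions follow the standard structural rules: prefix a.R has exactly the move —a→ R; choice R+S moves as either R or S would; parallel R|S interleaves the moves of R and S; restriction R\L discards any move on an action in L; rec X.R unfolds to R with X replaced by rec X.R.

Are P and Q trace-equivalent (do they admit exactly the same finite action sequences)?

LTS(P): 4 reachable states
  p0 = rec X. (0 + 0 + (0 + 0) + c.b.X)\{b,c} + (b.a.c.X + c.(X + 0)\{b,c}) has moves —b→ p1, —c→ p2
  p1 = a.c.(rec X. (0 + 0 + (0 + 0) + c.b.X)\{b,c} + (b.a.c.X + c.(X + 0)\{b,c})) has moves —a→ p3
  p2 = ((rec X. (0 + 0 + (0 + 0) + c.b.X)\{b,c} + (b.a.c.X + c.(X + 0)\{b,c})) + 0)\{b,c} has moves stopped
  p3 = c.(rec X. (0 + 0 + (0 + 0) + c.b.X)\{b,c} + (b.a.c.X + c.(X + 0)\{b,c})) has moves —c→ p0
LTS(Q): 4 reachable states
  q0 = rec X. (0 + 0 + (0 + 0) + c.(b.X + 0))\{b,c} + (b.a.c.X + c.(X + 0)\{b,c}) has moves —b→ q1, —c→ q2
  q1 = a.c.(rec X. (0 + 0 + (0 + 0) + c.(b.X + 0))\{b,c} + (b.a.c.X + c.(X + 0)\{b,c})) has moves —a→ q3
  q2 = ((rec X. (0 + 0 + (0 + 0) + c.(b.X + 0))\{b,c} + (b.a.c.X + c.(X + 0)\{b,c})) + 0)\{b,c} has moves stopped
  q3 = c.(rec X. (0 + 0 + (0 + 0) + c.(b.X + 0))\{b,c} + (b.a.c.X + c.(X + 0)\{b,c})) has moves —c→ q0
Partition-refinement fixed point:
  B0 = {p0, q0}
  B1 = {p2, q2}
  B2 = {p1, q1}
  B3 = {p3, q3}
p0 ∈ B0, q0 ∈ B0 → same block
Bisimilar ⇒ trace-equivalent.

YES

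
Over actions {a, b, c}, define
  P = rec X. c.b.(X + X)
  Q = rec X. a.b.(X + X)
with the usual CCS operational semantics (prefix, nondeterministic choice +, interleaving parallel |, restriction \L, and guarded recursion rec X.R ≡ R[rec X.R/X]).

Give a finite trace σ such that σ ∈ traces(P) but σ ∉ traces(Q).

c

P's transition system — 3 states:
  m0 = rec X. c.b.(X + X) has moves —c→ m1
  m1 = b.((rec X. c.b.(X + X)) + (rec X. c.b.(X + X))) has moves —b→ m2
  m2 = (rec X. c.b.(X + X)) + (rec X. c.b.(X + X)) has moves —c→ m1
Q's transition system — 3 states:
  n0 = rec X. a.b.(X + X) has moves —a→ n1
  n1 = b.((rec X. a.b.(X + X)) + (rec X. a.b.(X + X))) has moves —b→ n2
  n2 = (rec X. a.b.(X + X)) + (rec X. a.b.(X + X)) has moves —a→ n1
Trace ⟨c⟩ through P, begin at {m0}:
  after c @ step 1: {m1}
  P completes σ.
Trace ⟨c⟩ through Q, begin at {n0}:
  after c @ step 1: ∅  — Q cannot continue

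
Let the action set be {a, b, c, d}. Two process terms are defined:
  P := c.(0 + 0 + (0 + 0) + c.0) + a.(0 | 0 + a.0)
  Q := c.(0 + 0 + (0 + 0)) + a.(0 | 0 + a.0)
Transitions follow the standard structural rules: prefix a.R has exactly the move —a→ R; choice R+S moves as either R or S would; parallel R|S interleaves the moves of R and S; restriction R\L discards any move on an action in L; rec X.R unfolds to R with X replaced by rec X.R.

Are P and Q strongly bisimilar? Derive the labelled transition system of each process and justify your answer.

P ≁ Q

LTS(P): 4 reachable states
  p0 = c.(0 + 0 + (0 + 0) + c.0) + a.(0 | 0 + a.0) has moves --a--▸ p1, --c--▸ p2
  p1 = 0 | 0 + a.0 has moves --a--▸ p3
  p2 = 0 + 0 + (0 + 0) + c.0 has moves --c--▸ p3
  p3 = 0 has moves (no moves)
LTS(Q): 4 reachable states
  q0 = c.(0 + 0 + (0 + 0)) + a.(0 | 0 + a.0) has moves --a--▸ q1, --c--▸ q2
  q1 = 0 | 0 + a.0 has moves --a--▸ q3
  q2 = 0 + 0 + (0 + 0) has moves (no moves)
  q3 = 0 has moves (no moves)
Partition-refinement fixed point:
  B0 = {p0}
  B1 = {p2}
  B2 = {p3, q2, q3}
  B3 = {p1, q1}
  B4 = {q0}
p0 ∈ B0, q0 ∈ B4 → different blocks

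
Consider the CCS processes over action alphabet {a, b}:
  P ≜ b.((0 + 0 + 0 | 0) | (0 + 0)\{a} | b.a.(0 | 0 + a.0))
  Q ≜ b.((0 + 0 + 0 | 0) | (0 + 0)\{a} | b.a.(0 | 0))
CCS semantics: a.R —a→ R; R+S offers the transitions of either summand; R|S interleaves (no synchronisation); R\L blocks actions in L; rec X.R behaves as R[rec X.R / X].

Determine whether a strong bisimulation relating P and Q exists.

not bisimilar

Reachable graph of P (5 states):
  p0 = b.((0 + 0 + 0 | 0) | (0 + 0)\{a} | b.a.(0 | 0 + a.0)) → -b-> p1
  p1 = (0 + 0 + 0 | 0) | (0 + 0)\{a} | b.a.(0 | 0 + a.0) → -b-> p2
  p2 = (0 + 0 + 0 | 0) | (0 + 0)\{a} | a.(0 | 0 + a.0) → -a-> p3
  p3 = (0 + 0 + 0 | 0) | (0 + 0)\{a} | (0 | 0 + a.0) → -a-> p4
  p4 = (0 + 0 + 0 | 0) | (0 + 0)\{a} | 0 → deadlocked
Reachable graph of Q (4 states):
  q0 = b.((0 + 0 + 0 | 0) | (0 + 0)\{a} | b.a.(0 | 0)) → -b-> q1
  q1 = (0 + 0 + 0 | 0) | (0 + 0)\{a} | b.a.(0 | 0) → -b-> q2
  q2 = (0 + 0 + 0 | 0) | (0 + 0)\{a} | a.(0 | 0) → -a-> q3
  q3 = (0 + 0 + 0 | 0) | (0 + 0)\{a} | (0 | 0) → deadlocked
Coarsest stable partition (strong bisimilarity classes):
  B0 = {p0}
  B1 = {p1}
  B2 = {p2}
  B3 = {p3, q2}
  B4 = {p4, q3}
  B5 = {q0}
  B6 = {q1}
p0 ∈ B0, q0 ∈ B5 → different blocks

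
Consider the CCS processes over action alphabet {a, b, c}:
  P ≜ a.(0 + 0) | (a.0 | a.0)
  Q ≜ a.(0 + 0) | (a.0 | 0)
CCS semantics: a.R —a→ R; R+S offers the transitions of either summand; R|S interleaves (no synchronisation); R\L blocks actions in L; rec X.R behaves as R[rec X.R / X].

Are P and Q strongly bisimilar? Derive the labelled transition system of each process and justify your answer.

LTS(P): 8 reachable states
  p0 = a.(0 + 0) | (a.0 | a.0) ⊢ ··a··> p1, ··a··> p2, ··a··> p3
  p1 = (0 + 0) | (a.0 | a.0) ⊢ ··a··> p4, ··a··> p5
  p2 = a.(0 + 0) | (0 | a.0) ⊢ ··a··> p4, ··a··> p6
  p3 = a.(0 + 0) | (a.0 | 0) ⊢ ··a··> p5, ··a··> p6
  p4 = (0 + 0) | (0 | a.0) ⊢ ··a··> p7
  p5 = (0 + 0) | (a.0 | 0) ⊢ ··a··> p7
  p6 = a.(0 + 0) | (0 | 0) ⊢ ··a··> p7
  p7 = (0 + 0) | (0 | 0) ⊢ stopped
LTS(Q): 4 reachable states
  q0 = a.(0 + 0) | (a.0 | 0) ⊢ ··a··> q1, ··a··> q2
  q1 = (0 + 0) | (a.0 | 0) ⊢ ··a··> q3
  q2 = a.(0 + 0) | (0 | 0) ⊢ ··a··> q3
  q3 = (0 + 0) | (0 | 0) ⊢ stopped
Coarsest stable partition (strong bisimilarity classes):
  B0 = {p0}
  B1 = {p1, p2, p3, q0}
  B2 = {p4, p5, p6, q1, q2}
  B3 = {p7, q3}
p0 ∈ B0, q0 ∈ B1 → different blocks

not bisimilar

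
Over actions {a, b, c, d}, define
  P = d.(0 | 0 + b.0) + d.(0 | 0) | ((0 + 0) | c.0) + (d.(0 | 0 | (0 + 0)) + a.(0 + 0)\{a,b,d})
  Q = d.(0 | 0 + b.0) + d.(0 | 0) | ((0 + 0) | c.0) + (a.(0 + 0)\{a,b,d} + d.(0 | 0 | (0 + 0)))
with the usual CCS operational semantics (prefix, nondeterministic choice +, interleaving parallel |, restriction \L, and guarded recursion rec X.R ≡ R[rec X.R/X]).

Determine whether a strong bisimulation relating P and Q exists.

P's transition system — 8 states:
  s0 = d.(0 | 0 + b.0) + d.(0 | 0) | ((0 + 0) | c.0) + (d.(0 | 0 | (0 + 0)) + a.(0 + 0)\{a,b,d}) | —a→ s1, —c→ s2, —d→ s3, —d→ s4, —d→ s5
  s1 = (0 + 0)\{a,b,d} | ∅
  s2 = d.(0 | 0) | ((0 + 0) | 0) | —d→ s6
  s3 = 0 | 0 + b.0 | —b→ s7
  s4 = 0 | 0 | ((0 + 0) | c.0) | —c→ s6
  s5 = 0 | 0 | (0 + 0) | ∅
  s6 = 0 | 0 | ((0 + 0) | 0) | ∅
  s7 = 0 | ∅
Q's transition system — 8 states:
  t0 = d.(0 | 0 + b.0) + d.(0 | 0) | ((0 + 0) | c.0) + (a.(0 + 0)\{a,b,d} + d.(0 | 0 | (0 + 0))) | —a→ t1, —c→ t2, —d→ t3, —d→ t4, —d→ t5
  t1 = (0 + 0)\{a,b,d} | ∅
  t2 = d.(0 | 0) | ((0 + 0) | 0) | —d→ t6
  t3 = 0 | 0 + b.0 | —b→ t7
  t4 = 0 | 0 | ((0 + 0) | c.0) | —c→ t6
  t5 = 0 | 0 | (0 + 0) | ∅
  t6 = 0 | 0 | ((0 + 0) | 0) | ∅
  t7 = 0 | ∅
Bisimilarity quotient blocks:
  B0 = {s0, t0}
  B1 = {s1, s5, s6, s7, t1, t5, t6, t7}
  B2 = {s2, t2}
  B3 = {s4, t4}
  B4 = {s3, t3}
s0 ∈ B0, t0 ∈ B0 → same block

YES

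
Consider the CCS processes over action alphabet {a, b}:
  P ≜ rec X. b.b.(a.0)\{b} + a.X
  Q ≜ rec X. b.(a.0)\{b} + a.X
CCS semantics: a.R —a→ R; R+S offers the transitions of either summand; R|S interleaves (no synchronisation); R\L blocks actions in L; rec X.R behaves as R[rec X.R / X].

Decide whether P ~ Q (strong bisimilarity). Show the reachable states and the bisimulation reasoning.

Reachable graph of P (4 states):
  s0 = rec X. b.b.(a.0)\{b} + a.X :: =a=> s0, =b=> s1
  s1 = b.(a.0)\{b} :: =b=> s2
  s2 = (a.0)\{b} :: =a=> s3
  s3 = 0\{b} :: ∅
Reachable graph of Q (3 states):
  t0 = rec X. b.(a.0)\{b} + a.X :: =a=> t0, =b=> t1
  t1 = (a.0)\{b} :: =a=> t2
  t2 = 0\{b} :: ∅
Bisimilarity quotient blocks:
  B0 = {s0}
  B1 = {s1}
  B2 = {s2, t1}
  B3 = {s3, t2}
  B4 = {t0}
s0 ∈ B0, t0 ∈ B4 → different blocks

NO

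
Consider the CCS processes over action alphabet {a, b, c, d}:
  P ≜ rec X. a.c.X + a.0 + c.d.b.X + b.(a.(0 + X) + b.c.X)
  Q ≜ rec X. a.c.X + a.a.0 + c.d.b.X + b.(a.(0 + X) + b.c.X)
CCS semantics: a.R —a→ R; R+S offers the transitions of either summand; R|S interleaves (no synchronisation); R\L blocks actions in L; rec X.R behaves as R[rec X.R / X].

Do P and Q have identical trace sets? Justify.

trace-distinct — witness ⟨aa⟩

P's transition system — 7 states:
  p0 = rec X. a.c.X + a.0 + c.d.b.X + b.(a.(0 + X) + b.c.X) → ··a··> p1, ··a··> p2, ··b··> p3, ··c··> p4
  p1 = 0 → deadlocked
  p2 = c.(rec X. a.c.X + a.0 + c.d.b.X + b.(a.(0 + X) + b.c.X)) → ··c··> p0
  p3 = a.(0 + (rec X. a.c.X + a.0 + c.d.b.X + b.(a.(0 + X) + b.c.X))) + b.c.(rec X. a.c.X + a.0 + c.d.b.X + b.(a.(0 + X) + b.c.X)) → ··a··> p5, ··b··> p2
  p4 = d.b.(rec X. a.c.X + a.0 + c.d.b.X + b.(a.(0 + X) + b.c.X)) → ··d··> p6
  p5 = 0 + (rec X. a.c.X + a.0 + c.d.b.X + b.(a.(0 + X) + b.c.X)) → ··a··> p1, ··a··> p2, ··b··> p3, ··c··> p4
  p6 = b.(rec X. a.c.X + a.0 + c.d.b.X + b.(a.(0 + X) + b.c.X)) → ··b··> p0
Q's transition system — 8 states:
  q0 = rec X. a.c.X + a.a.0 + c.d.b.X + b.(a.(0 + X) + b.c.X) → ··a··> q1, ··a··> q2, ··b··> q3, ··c··> q4
  q1 = a.0 → ··a··> q5
  q2 = c.(rec X. a.c.X + a.a.0 + c.d.b.X + b.(a.(0 + X) + b.c.X)) → ··c··> q0
  q3 = a.(0 + (rec X. a.c.X + a.a.0 + c.d.b.X + b.(a.(0 + X) + b.c.X))) + b.c.(rec X. a.c.X + a.a.0 + c.d.b.X + b.(a.(0 + X) + b.c.X)) → ··a··> q6, ··b··> q2
  q4 = d.b.(rec X. a.c.X + a.a.0 + c.d.b.X + b.(a.(0 + X) + b.c.X)) → ··d··> q7
  q5 = 0 → deadlocked
  q6 = 0 + (rec X. a.c.X + a.a.0 + c.d.b.X + b.(a.(0 + X) + b.c.X)) → ··a··> q1, ··a··> q2, ··b··> q3, ··c··> q4
  q7 = b.(rec X. a.c.X + a.a.0 + c.d.b.X + b.(a.(0 + X) + b.c.X)) → ··b··> q0
Executing aa from Q (initial set {q0}):
  step 1 (a): {q1, q2}
  step 2 (a): {q5}
  — Q admits the full trace.
Executing aa from P (initial set {p0}):
  step 1 (a): {p1, p2}
  step 2 (a): no successor for P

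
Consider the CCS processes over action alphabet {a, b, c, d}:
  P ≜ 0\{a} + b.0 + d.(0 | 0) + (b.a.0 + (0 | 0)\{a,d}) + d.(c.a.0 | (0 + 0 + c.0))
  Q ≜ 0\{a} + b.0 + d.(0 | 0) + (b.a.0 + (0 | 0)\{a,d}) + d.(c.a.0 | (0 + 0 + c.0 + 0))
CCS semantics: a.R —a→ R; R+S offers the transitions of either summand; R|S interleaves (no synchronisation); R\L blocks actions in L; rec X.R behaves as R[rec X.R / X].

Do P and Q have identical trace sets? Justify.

trace-equivalent

Reachable graph of P (9 states):
  m0 = 0\{a} + b.0 + d.(0 | 0) + (b.a.0 + (0 | 0)\{a,d}) + d.(c.a.0 | (0 + 0 + c.0)) ⊢ —b→ m1, —b→ m2, —d→ m3, —d→ m4
  m1 = 0 ⊢ stopped
  m2 = a.0 ⊢ —a→ m1
  m3 = 0 | 0 ⊢ stopped
  m4 = c.a.0 | (0 + 0 + c.0) ⊢ —c→ m5, —c→ m6
  m5 = a.0 | (0 + 0 + c.0) ⊢ —a→ m7, —c→ m8
  m6 = c.a.0 | 0 ⊢ —c→ m8
  m7 = 0 | (0 + 0 + c.0) ⊢ —c→ m3
  m8 = a.0 | 0 ⊢ —a→ m3
Reachable graph of Q (9 states):
  n0 = 0\{a} + b.0 + d.(0 | 0) + (b.a.0 + (0 | 0)\{a,d}) + d.(c.a.0 | (0 + 0 + c.0 + 0)) ⊢ —b→ n1, —b→ n2, —d→ n3, —d→ n4
  n1 = 0 ⊢ stopped
  n2 = a.0 ⊢ —a→ n1
  n3 = 0 | 0 ⊢ stopped
  n4 = c.a.0 | (0 + 0 + c.0 + 0) ⊢ —c→ n5, —c→ n6
  n5 = a.0 | (0 + 0 + c.0 + 0) ⊢ —a→ n7, —c→ n8
  n6 = c.a.0 | 0 ⊢ —c→ n8
  n7 = 0 | (0 + 0 + c.0 + 0) ⊢ —c→ n3
  n8 = a.0 | 0 ⊢ —a→ n3
Bisimilarity quotient blocks:
  B0 = {m0, n0}
  B1 = {m4, n4}
  B2 = {m6, n6}
  B3 = {m2, m8, n2, n8}
  B4 = {m1, m3, n1, n3}
  B5 = {m5, n5}
  B6 = {m7, n7}
m0 ∈ B0, n0 ∈ B0 → same block
Bisimilar ⇒ trace-equivalent.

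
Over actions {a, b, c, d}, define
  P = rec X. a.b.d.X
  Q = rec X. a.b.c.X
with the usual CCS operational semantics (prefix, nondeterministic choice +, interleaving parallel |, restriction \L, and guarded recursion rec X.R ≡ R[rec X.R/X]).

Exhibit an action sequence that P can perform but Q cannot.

P's transition system — 3 states:
  p0 = rec X. a.b.d.X has moves =a=> p1
  p1 = b.d.(rec X. a.b.d.X) has moves =b=> p2
  p2 = d.(rec X. a.b.d.X) has moves =d=> p0
Q's transition system — 3 states:
  q0 = rec X. a.b.c.X has moves =a=> q1
  q1 = b.c.(rec X. a.b.c.X) has moves =b=> q2
  q2 = c.(rec X. a.b.c.X) has moves =c=> q0
Executing abd from P (initial set {p0}):
  [1] a ⇒ {p1}
  [2] b ⇒ {p2}
  [3] d ⇒ {p0}
  P completes σ.
Executing abd from Q (initial set {q0}):
  [1] a ⇒ {q1}
  [2] b ⇒ {q2}
  [3] d ⇒ ∅  — Q cannot continue

abd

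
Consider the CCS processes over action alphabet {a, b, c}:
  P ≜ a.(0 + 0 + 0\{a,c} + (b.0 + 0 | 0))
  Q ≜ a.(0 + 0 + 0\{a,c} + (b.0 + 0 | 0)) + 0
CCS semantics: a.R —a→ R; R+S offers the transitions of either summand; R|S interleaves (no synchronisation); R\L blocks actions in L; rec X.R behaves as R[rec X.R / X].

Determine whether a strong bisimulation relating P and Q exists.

Reachable graph of P (3 states):
  s0 = a.(0 + 0 + 0\{a,c} + (b.0 + 0 | 0)) :: -a-> s1
  s1 = 0 + 0 + 0\{a,c} + (b.0 + 0 | 0) :: -b-> s2
  s2 = 0 :: (no moves)
Reachable graph of Q (3 states):
  t0 = a.(0 + 0 + 0\{a,c} + (b.0 + 0 | 0)) + 0 :: -a-> t1
  t1 = 0 + 0 + 0\{a,c} + (b.0 + 0 | 0) :: -b-> t2
  t2 = 0 :: (no moves)
Bisimilarity quotient blocks:
  B0 = {s0, t0}
  B1 = {s1, t1}
  B2 = {s2, t2}
s0 ∈ B0, t0 ∈ B0 → same block

P ~ Q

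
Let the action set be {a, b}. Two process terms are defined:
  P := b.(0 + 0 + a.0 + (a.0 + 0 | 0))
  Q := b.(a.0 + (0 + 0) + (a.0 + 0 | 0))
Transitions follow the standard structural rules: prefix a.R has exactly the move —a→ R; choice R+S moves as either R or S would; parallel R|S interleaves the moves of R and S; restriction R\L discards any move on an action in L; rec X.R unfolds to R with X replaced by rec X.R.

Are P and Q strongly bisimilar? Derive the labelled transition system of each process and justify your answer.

LTS(P): 3 reachable states
  p0 = b.(0 + 0 + a.0 + (a.0 + 0 | 0)) → -b-> p1
  p1 = 0 + 0 + a.0 + (a.0 + 0 | 0) → -a-> p2
  p2 = 0 → (no moves)
LTS(Q): 3 reachable states
  q0 = b.(a.0 + (0 + 0) + (a.0 + 0 | 0)) → -b-> q1
  q1 = a.0 + (0 + 0) + (a.0 + 0 | 0) → -a-> q2
  q2 = 0 → (no moves)
Partition-refinement fixed point:
  B0 = {p0, q0}
  B1 = {p1, q1}
  B2 = {p2, q2}
p0 ∈ B0, q0 ∈ B0 → same block

P ~ Q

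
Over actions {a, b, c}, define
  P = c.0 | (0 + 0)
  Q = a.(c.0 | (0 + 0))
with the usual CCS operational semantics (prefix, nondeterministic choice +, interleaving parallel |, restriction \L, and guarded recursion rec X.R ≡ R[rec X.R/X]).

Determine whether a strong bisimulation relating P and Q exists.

P's transition system — 2 states:
  m0 = c.0 | (0 + 0) :: =c=> m1
  m1 = 0 | (0 + 0) :: deadlocked
Q's transition system — 3 states:
  n0 = a.(c.0 | (0 + 0)) :: =a=> n1
  n1 = c.0 | (0 + 0) :: =c=> n2
  n2 = 0 | (0 + 0) :: deadlocked
Partition-refinement fixed point:
  B0 = {m0, n1}
  B1 = {m1, n2}
  B2 = {n0}
m0 ∈ B0, n0 ∈ B2 → different blocks

NO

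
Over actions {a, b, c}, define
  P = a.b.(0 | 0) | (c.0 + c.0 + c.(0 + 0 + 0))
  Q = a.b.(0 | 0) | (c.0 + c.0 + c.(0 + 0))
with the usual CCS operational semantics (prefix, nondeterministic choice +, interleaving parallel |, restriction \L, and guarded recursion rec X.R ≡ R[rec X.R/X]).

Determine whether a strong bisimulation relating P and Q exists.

P's transition system — 9 states:
  m0 = a.b.(0 | 0) | (c.0 + c.0 + c.(0 + 0 + 0)) :: --a--▸ m1, --c--▸ m2, --c--▸ m3
  m1 = b.(0 | 0) | (c.0 + c.0 + c.(0 + 0 + 0)) :: --b--▸ m4, --c--▸ m5, --c--▸ m6
  m2 = a.b.(0 | 0) | (0 + 0 + 0) :: --a--▸ m5
  m3 = a.b.(0 | 0) | 0 :: --a--▸ m6
  m4 = 0 | 0 | (c.0 + c.0 + c.(0 + 0 + 0)) :: --c--▸ m7, --c--▸ m8
  m5 = b.(0 | 0) | (0 + 0 + 0) :: --b--▸ m7
  m6 = b.(0 | 0) | 0 :: --b--▸ m8
  m7 = 0 | 0 | (0 + 0 + 0) :: ·
  m8 = 0 | 0 | 0 :: ·
Q's transition system — 9 states:
  n0 = a.b.(0 | 0) | (c.0 + c.0 + c.(0 + 0)) :: --a--▸ n1, --c--▸ n2, --c--▸ n3
  n1 = b.(0 | 0) | (c.0 + c.0 + c.(0 + 0)) :: --b--▸ n4, --c--▸ n5, --c--▸ n6
  n2 = a.b.(0 | 0) | (0 + 0) :: --a--▸ n5
  n3 = a.b.(0 | 0) | 0 :: --a--▸ n6
  n4 = 0 | 0 | (c.0 + c.0 + c.(0 + 0)) :: --c--▸ n7, --c--▸ n8
  n5 = b.(0 | 0) | (0 + 0) :: --b--▸ n7
  n6 = b.(0 | 0) | 0 :: --b--▸ n8
  n7 = 0 | 0 | (0 + 0) :: ·
  n8 = 0 | 0 | 0 :: ·
Partition-refinement fixed point:
  B0 = {m0, n0}
  B1 = {m2, m3, n2, n3}
  B2 = {m5, m6, n5, n6}
  B3 = {m7, m8, n7, n8}
  B4 = {m1, n1}
  B5 = {m4, n4}
m0 ∈ B0, n0 ∈ B0 → same block

YES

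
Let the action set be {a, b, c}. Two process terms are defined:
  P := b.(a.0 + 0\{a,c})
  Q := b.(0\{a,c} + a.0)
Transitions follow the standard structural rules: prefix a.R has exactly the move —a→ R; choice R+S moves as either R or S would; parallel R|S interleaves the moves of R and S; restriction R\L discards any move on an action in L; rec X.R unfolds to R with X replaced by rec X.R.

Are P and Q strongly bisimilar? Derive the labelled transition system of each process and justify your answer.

YES

P's transition system — 3 states:
  p0 = b.(a.0 + 0\{a,c}) → -b-> p1
  p1 = a.0 + 0\{a,c} → -a-> p2
  p2 = 0 → ·
Q's transition system — 3 states:
  q0 = b.(0\{a,c} + a.0) → -b-> q1
  q1 = 0\{a,c} + a.0 → -a-> q2
  q2 = 0 → ·
Partition-refinement fixed point:
  B0 = {p0, q0}
  B1 = {p1, q1}
  B2 = {p2, q2}
p0 ∈ B0, q0 ∈ B0 → same block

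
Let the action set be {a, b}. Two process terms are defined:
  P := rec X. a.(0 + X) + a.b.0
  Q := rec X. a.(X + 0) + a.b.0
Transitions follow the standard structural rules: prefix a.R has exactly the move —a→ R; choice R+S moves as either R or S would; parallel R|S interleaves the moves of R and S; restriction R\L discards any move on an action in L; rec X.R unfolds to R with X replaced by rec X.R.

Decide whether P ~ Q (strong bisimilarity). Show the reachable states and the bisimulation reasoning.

P ~ Q

P's transition system — 4 states:
  m0 = rec X. a.(0 + X) + a.b.0 ⊢ —a→ m1, —a→ m2
  m1 = 0 + (rec X. a.(0 + X) + a.b.0) ⊢ —a→ m1, —a→ m2
  m2 = b.0 ⊢ —b→ m3
  m3 = 0 ⊢ ·
Q's transition system — 4 states:
  n0 = rec X. a.(X + 0) + a.b.0 ⊢ —a→ n1, —a→ n2
  n1 = (rec X. a.(X + 0) + a.b.0) + 0 ⊢ —a→ n1, —a→ n2
  n2 = b.0 ⊢ —b→ n3
  n3 = 0 ⊢ ·
Partition-refinement fixed point:
  B0 = {m0, m1, n0, n1}
  B1 = {m2, n2}
  B2 = {m3, n3}
m0 ∈ B0, n0 ∈ B0 → same block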